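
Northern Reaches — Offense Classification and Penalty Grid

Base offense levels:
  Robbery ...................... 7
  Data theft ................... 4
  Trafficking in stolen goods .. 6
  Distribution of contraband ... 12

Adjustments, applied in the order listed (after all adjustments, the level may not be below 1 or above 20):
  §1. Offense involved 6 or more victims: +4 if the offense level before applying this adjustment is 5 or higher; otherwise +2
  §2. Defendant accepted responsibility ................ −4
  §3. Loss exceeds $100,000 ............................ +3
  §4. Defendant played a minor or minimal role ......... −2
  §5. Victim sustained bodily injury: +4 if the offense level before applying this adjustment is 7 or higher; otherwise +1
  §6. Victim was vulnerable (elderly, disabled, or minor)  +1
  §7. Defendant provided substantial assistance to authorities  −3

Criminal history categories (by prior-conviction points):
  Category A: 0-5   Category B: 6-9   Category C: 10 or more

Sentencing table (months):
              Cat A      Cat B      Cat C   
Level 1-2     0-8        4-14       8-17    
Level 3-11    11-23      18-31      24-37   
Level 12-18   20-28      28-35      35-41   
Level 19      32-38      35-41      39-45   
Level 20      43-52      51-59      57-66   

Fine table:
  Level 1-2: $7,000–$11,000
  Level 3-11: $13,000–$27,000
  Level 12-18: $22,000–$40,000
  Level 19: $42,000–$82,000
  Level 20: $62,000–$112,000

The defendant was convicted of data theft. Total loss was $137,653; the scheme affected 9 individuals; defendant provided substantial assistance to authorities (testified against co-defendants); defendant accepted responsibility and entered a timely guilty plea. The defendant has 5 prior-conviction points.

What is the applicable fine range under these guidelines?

$7,000–$11,000

Base offense level for data theft: 4.
§1 applies (level before this adjustment is 4 < 5, so +2): 4 + 2 = 6.
§2 applies: 6 − 4 = 2.
§3 applies: 2 + 3 = 5.
§4 does not apply.
§7 applies: 5 − 3 = 2.
Final offense level: 2.
Level 2 falls in the 1-2 band.
Fine table: Level 1-2 → $7,000–$11,000.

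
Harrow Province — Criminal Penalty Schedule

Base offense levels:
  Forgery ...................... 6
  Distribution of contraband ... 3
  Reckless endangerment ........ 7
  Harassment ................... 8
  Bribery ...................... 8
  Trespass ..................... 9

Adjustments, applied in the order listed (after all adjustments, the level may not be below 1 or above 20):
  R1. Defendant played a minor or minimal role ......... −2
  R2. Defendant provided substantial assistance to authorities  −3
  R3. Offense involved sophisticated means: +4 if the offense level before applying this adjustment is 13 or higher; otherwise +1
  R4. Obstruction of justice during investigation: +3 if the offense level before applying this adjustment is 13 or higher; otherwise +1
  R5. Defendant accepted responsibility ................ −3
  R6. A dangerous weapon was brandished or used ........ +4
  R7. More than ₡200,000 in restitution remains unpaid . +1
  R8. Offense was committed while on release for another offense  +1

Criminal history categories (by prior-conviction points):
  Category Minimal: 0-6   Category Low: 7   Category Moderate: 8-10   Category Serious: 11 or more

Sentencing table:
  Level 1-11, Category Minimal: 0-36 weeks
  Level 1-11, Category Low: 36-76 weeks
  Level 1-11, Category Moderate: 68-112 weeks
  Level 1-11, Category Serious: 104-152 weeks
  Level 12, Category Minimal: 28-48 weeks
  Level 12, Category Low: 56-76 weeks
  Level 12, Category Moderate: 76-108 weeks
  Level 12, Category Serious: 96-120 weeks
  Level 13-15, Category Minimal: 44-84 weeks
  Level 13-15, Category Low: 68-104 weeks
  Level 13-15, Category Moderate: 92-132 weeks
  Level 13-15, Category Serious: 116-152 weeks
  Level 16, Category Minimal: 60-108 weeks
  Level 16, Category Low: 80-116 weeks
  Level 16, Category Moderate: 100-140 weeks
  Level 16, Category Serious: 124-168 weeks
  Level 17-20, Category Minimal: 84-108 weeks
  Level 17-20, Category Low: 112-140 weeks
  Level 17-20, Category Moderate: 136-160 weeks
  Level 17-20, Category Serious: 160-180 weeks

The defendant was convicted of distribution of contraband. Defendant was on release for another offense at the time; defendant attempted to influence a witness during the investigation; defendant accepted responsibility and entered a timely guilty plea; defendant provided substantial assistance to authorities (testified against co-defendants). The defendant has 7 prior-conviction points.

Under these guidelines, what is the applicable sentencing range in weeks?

36-76 weeks

Base offense level for distribution of contraband: 3.
R1 does not apply.
R2 applies: 3 − 3 = 0.
R4 applies (level before this adjustment is 0 < 13, so +1): 0 + 1 = 1.
R5 applies: 1 − 3 = -2.
R7 does not apply.
R8 applies: -2 + 1 = -1.
Level -1 is below the minimum of 1; floored at 1.
Final offense level: 1.
Criminal history: 7 prior points → Category Low (7).
Level 1 falls in the 1-11 band.
Grid: Level 1-11 × Category Low = 36-76 weeks.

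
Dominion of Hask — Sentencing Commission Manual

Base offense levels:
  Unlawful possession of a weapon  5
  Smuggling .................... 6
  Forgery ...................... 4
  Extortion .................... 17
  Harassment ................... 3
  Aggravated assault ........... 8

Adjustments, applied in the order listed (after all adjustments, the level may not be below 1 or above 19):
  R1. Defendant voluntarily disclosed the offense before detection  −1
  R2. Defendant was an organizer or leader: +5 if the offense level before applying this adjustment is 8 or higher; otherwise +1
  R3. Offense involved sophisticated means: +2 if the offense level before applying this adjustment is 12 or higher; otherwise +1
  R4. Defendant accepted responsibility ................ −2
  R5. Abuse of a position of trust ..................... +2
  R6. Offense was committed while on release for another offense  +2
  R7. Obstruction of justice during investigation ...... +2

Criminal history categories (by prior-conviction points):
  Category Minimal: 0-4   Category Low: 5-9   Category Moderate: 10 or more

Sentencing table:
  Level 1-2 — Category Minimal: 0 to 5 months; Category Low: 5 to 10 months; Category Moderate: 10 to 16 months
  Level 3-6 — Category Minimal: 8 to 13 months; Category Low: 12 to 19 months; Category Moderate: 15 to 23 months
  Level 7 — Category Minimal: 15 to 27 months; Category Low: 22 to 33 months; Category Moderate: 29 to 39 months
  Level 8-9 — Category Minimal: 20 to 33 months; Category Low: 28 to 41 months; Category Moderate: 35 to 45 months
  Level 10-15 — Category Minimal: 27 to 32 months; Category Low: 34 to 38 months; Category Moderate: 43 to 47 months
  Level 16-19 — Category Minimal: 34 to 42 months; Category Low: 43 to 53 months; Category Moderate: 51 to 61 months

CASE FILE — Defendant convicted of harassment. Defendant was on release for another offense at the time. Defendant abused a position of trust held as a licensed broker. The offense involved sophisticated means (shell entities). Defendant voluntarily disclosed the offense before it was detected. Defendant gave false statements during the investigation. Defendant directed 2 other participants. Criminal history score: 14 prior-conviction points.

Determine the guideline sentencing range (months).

43-47 months

Base offense level for harassment: 3.
R1 applies: 3 − 1 = 2.
R2 applies (level before this adjustment is 2 < 8, so +1): 2 + 1 = 3.
R3 applies (level before this adjustment is 3 < 12, so +1): 3 + 1 = 4.
R5 applies: 4 + 2 = 6.
R6 applies: 6 + 2 = 8.
R7 applies: 8 + 2 = 10.
Final offense level: 10.
Criminal history: 14 prior points → Category Moderate (10+).
Level 10 falls in the 10-15 band.
Grid: Level 10-15 × Category Moderate = 43-47 months.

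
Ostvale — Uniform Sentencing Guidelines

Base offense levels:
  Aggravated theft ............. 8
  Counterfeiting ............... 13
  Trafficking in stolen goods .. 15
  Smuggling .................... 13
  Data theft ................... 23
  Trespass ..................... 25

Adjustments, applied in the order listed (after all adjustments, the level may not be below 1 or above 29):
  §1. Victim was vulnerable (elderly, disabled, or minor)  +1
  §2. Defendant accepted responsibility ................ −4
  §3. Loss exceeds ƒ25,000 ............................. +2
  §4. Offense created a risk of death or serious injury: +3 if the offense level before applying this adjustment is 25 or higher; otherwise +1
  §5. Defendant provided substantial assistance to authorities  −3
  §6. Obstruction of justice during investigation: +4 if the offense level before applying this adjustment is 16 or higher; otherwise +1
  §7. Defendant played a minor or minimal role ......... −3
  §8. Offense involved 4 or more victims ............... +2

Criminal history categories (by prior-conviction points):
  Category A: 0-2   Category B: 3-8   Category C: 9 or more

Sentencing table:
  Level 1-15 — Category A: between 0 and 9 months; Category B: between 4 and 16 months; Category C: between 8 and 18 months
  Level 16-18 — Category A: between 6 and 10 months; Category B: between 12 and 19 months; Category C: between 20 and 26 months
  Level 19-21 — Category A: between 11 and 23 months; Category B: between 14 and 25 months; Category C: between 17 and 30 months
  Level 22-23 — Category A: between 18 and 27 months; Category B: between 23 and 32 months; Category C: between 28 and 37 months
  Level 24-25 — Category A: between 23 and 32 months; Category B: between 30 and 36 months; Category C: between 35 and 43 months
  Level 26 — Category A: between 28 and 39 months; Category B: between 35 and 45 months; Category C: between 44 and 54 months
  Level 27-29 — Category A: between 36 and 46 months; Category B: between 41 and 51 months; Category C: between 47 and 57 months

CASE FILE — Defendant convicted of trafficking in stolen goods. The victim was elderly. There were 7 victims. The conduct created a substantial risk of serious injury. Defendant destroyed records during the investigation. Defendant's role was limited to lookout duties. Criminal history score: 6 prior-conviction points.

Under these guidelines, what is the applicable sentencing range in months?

Base offense level for trafficking in stolen goods: 15.
§1 applies: 15 + 1 = 16.
§3 does not apply.
§4 applies (level before this adjustment is 16 < 25, so +1): 16 + 1 = 17.
§5 does not apply.
§6 applies (level before this adjustment is 17 ≥ 16, so +4): 17 + 4 = 21.
§7 applies: 21 − 3 = 18.
§8 applies: 18 + 2 = 20.
Final offense level: 20.
Criminal history: 6 prior points → Category B (3-8).
Level 20 falls in the 19-21 band.
Grid: Level 19-21 × Category B = 14-25 months.

14-25 months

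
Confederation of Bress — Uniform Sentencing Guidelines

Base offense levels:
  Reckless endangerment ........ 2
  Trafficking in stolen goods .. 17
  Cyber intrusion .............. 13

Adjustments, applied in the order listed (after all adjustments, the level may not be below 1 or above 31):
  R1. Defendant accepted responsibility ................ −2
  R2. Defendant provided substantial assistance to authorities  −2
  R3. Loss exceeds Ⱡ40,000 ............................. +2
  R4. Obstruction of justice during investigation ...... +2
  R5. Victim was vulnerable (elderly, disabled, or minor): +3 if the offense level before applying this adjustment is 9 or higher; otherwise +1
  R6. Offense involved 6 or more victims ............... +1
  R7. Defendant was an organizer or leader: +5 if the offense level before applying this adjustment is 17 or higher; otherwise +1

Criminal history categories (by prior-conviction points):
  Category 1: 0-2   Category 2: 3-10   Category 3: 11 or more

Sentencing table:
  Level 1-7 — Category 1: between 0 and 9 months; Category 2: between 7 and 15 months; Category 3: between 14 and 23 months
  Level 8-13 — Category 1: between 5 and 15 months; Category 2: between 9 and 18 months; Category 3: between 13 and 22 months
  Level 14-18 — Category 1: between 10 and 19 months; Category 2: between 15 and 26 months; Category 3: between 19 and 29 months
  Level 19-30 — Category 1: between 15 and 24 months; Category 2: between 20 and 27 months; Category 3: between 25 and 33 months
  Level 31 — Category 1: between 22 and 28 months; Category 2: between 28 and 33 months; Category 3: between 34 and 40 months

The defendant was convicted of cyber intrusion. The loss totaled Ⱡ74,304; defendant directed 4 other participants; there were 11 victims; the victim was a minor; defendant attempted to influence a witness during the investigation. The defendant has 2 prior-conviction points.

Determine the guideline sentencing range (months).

Base offense level for cyber intrusion: 13.
R1 does not apply.
R3 applies: 13 + 2 = 15.
R4 applies: 15 + 2 = 17.
R5 applies (level before this adjustment is 17 ≥ 9, so +3): 17 + 3 = 20.
R6 applies: 20 + 1 = 21.
R7 applies (level before this adjustment is 21 ≥ 17, so +5): 21 + 5 = 26.
Final offense level: 26.
Criminal history: 2 prior points → Category 1 (0-2).
Level 26 falls in the 19-30 band.
Grid: Level 19-30 × Category 1 = 15-24 months.

15-24 months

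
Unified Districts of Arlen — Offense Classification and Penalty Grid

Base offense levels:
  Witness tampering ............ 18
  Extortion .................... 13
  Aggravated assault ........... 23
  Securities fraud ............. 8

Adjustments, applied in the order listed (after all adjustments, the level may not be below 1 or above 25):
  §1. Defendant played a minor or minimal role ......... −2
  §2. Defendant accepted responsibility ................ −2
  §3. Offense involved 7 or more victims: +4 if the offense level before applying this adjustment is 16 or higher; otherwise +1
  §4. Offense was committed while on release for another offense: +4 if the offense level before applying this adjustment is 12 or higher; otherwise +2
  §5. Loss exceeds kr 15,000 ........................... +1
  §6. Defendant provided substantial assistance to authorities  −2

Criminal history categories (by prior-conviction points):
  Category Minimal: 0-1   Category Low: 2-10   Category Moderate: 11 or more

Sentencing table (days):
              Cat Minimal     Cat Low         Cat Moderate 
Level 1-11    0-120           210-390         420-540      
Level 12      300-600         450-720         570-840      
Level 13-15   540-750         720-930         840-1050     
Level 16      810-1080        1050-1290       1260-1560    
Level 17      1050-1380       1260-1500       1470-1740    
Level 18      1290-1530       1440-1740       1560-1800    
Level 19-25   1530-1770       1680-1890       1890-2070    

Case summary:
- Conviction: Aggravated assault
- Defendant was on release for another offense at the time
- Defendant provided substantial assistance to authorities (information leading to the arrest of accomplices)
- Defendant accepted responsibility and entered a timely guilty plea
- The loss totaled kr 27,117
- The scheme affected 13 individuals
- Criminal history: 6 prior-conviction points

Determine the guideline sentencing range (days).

1680-1890 days

Base offense level for aggravated assault: 23.
§2 applies: 23 − 2 = 21.
§3 applies (level before this adjustment is 21 ≥ 16, so +4): 21 + 4 = 25.
§4 applies (level before this adjustment is 25 ≥ 12, so +4): 25 + 4 = 29.
§5 applies: 29 + 1 = 30.
§6 applies: 30 − 2 = 28.
Level 28 exceeds the maximum of 25; capped at 25.
Final offense level: 25.
Criminal history: 6 prior points → Category Low (2-10).
Level 25 falls in the 19-25 band.
Grid: Level 19-25 × Category Low = 1680-1890 days.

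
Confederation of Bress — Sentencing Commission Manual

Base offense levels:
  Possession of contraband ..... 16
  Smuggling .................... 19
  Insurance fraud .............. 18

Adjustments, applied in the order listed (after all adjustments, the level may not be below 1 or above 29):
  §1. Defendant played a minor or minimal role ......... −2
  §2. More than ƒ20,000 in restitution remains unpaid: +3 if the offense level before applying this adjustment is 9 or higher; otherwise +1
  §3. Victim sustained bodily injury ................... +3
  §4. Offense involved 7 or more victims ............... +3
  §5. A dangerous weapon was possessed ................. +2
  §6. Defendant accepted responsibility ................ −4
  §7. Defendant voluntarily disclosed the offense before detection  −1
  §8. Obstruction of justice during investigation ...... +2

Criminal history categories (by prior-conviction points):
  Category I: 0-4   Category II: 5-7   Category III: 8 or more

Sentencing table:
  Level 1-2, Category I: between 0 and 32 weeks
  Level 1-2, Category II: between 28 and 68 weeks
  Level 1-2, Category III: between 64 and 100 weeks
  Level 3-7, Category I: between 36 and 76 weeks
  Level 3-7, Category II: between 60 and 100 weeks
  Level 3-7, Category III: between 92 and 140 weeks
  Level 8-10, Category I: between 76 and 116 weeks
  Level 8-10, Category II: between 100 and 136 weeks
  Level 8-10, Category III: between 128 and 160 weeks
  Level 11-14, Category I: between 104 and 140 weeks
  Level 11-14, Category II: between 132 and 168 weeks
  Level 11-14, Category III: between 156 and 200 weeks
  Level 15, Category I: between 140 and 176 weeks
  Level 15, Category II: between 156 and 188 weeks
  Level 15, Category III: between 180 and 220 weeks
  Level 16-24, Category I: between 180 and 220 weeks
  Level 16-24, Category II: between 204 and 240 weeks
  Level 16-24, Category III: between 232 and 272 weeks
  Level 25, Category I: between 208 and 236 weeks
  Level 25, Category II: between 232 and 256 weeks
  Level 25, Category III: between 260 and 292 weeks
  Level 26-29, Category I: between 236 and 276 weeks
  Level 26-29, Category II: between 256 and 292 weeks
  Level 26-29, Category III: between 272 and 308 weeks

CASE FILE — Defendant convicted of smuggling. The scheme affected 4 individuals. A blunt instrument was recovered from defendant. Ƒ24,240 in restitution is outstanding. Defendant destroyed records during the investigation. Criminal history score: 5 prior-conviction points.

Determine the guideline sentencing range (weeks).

256-292 weeks

Base offense level for smuggling: 19.
§2 applies (level before this adjustment is 19 ≥ 9, so +3): 19 + 3 = 22.
§3 does not apply.
§4 does not apply.
§5 applies: 22 + 2 = 24.
§6 does not apply.
§7 does not apply.
§8 applies: 24 + 2 = 26.
Final offense level: 26.
Criminal history: 5 prior points → Category II (5-7).
Level 26 falls in the 26-29 band.
Grid: Level 26-29 × Category II = 256-292 weeks.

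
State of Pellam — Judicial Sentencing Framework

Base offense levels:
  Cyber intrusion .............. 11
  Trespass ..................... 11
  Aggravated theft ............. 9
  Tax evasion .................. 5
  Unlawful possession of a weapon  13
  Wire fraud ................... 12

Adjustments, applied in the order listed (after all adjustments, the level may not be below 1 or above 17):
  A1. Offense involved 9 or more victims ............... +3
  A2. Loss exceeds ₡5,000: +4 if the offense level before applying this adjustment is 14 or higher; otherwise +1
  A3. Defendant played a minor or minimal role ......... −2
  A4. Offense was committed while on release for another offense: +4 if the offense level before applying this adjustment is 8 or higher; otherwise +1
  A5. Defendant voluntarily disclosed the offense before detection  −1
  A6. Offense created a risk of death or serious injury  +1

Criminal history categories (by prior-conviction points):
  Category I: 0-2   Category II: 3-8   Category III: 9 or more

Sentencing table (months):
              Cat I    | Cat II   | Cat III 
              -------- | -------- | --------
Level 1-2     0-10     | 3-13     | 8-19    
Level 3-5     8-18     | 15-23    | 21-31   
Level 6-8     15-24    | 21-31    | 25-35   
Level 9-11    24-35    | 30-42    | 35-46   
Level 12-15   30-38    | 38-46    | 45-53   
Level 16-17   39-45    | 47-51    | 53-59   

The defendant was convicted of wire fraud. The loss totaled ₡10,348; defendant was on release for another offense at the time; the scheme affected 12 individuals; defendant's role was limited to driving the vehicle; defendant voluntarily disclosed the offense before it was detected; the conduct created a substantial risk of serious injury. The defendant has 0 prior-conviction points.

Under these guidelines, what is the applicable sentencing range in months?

Base offense level for wire fraud: 12.
A1 applies: 12 + 3 = 15.
A2 applies (level before this adjustment is 15 ≥ 14, so +4): 15 + 4 = 19.
A3 applies: 19 − 2 = 17.
A4 applies (level before this adjustment is 17 ≥ 8, so +4): 17 + 4 = 21.
A5 applies: 21 − 1 = 20.
A6 applies: 20 + 1 = 21.
Level 21 exceeds the maximum of 17; capped at 17.
Final offense level: 17.
Criminal history: 0 prior points → Category I (0-2).
Level 17 falls in the 16-17 band.
Grid: Level 16-17 × Category I = 39-45 months.

39-45 months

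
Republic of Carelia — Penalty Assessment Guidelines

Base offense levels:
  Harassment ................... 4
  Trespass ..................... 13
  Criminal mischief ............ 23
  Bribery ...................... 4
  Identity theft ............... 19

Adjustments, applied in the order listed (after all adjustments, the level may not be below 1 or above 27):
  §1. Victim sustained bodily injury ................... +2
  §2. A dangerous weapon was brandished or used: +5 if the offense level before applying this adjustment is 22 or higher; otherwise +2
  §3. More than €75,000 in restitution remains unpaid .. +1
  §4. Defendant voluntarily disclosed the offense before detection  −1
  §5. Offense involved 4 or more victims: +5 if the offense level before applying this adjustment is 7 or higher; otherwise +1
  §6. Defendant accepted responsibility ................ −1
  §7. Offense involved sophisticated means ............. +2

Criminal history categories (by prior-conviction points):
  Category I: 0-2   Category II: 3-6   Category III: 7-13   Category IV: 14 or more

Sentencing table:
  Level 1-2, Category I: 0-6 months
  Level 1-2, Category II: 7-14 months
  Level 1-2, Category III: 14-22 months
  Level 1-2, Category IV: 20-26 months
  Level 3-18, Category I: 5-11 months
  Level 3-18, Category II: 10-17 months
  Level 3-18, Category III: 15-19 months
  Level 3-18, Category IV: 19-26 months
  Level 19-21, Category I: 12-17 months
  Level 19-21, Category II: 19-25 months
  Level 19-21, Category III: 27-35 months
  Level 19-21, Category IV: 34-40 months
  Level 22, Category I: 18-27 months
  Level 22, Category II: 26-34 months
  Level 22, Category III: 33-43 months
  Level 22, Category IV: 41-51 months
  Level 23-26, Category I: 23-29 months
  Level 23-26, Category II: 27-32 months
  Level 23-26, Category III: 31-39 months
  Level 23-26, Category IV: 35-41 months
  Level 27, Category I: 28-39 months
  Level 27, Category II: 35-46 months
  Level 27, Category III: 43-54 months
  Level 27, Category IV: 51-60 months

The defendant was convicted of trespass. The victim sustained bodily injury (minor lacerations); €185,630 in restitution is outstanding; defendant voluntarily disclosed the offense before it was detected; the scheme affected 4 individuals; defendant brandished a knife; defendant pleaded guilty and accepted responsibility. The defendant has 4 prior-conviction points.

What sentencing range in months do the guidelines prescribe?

19-25 months

Base offense level for trespass: 13.
§1 applies: 13 + 2 = 15.
§2 applies (level before this adjustment is 15 < 22, so +2): 15 + 2 = 17.
§3 applies: 17 + 1 = 18.
§4 applies: 18 − 1 = 17.
§5 applies (level before this adjustment is 17 ≥ 7, so +5): 17 + 5 = 22.
§6 applies: 22 − 1 = 21.
§7 does not apply.
Final offense level: 21.
Criminal history: 4 prior points → Category II (3-6).
Level 21 falls in the 19-21 band.
Grid: Level 19-21 × Category II = 19-25 months.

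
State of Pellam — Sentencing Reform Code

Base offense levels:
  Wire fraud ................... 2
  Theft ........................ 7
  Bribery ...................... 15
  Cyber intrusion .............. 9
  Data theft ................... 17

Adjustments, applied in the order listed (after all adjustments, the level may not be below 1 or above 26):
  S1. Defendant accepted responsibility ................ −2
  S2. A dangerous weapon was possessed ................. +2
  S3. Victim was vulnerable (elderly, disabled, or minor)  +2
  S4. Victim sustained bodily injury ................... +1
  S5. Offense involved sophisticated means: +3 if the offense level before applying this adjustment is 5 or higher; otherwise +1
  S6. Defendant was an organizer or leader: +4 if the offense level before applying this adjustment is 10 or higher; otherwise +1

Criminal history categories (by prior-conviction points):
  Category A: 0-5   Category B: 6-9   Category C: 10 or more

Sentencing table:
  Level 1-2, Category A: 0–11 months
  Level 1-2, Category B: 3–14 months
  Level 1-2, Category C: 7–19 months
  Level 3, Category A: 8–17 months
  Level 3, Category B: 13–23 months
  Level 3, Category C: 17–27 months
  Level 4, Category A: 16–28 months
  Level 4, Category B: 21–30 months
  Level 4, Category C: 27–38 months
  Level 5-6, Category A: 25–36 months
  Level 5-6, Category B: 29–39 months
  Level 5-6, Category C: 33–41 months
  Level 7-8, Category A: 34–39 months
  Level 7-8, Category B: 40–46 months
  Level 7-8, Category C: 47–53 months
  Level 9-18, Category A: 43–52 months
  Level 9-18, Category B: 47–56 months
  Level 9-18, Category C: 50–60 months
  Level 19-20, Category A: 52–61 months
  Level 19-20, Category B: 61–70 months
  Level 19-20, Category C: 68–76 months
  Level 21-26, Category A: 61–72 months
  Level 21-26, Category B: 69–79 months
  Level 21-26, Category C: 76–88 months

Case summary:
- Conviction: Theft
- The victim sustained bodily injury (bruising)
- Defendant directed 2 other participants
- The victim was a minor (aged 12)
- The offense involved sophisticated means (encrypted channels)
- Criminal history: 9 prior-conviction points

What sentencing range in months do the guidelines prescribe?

Base offense level for theft: 7.
S2 does not apply.
S3 applies: 7 + 2 = 9.
S4 applies: 9 + 1 = 10.
S5 applies (level before this adjustment is 10 ≥ 5, so +3): 10 + 3 = 13.
S6 applies (level before this adjustment is 13 ≥ 10, so +4): 13 + 4 = 17.
Final offense level: 17.
Criminal history: 9 prior points → Category B (6-9).
Level 17 falls in the 9-18 band.
Grid: Level 9-18 × Category B = 47-56 months.

47-56 months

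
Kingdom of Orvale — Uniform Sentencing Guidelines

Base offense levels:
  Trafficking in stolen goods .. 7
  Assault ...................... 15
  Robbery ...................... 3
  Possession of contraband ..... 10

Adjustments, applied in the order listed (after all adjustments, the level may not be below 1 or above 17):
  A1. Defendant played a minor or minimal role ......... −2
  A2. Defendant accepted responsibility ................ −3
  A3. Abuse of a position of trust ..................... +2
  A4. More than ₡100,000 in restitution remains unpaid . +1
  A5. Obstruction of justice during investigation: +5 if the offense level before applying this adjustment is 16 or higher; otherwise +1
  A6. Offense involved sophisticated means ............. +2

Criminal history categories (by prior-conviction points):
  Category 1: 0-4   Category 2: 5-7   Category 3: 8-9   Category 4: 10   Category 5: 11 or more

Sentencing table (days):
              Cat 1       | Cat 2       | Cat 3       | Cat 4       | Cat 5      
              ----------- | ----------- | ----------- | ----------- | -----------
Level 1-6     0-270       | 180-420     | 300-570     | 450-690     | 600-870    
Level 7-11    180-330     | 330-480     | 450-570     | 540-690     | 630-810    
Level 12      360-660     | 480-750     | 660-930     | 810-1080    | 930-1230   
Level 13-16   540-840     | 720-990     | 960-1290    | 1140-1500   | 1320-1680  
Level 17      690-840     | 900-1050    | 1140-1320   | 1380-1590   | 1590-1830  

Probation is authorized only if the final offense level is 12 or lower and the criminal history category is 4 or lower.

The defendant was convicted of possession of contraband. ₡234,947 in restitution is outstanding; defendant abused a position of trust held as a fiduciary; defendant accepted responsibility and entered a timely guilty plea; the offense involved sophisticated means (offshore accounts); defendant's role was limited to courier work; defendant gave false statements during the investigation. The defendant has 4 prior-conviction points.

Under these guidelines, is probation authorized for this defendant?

Base offense level for possession of contraband: 10.
A1 applies: 10 − 2 = 8.
A2 applies: 8 − 3 = 5.
A3 applies: 5 + 2 = 7.
A4 applies: 7 + 1 = 8.
A5 applies (level before this adjustment is 8 < 16, so +1): 8 + 1 = 9.
A6 applies: 9 + 2 = 11.
Final offense level: 11.
Criminal history: 4 prior points → Category 1 (0-4).
Level 11 falls in the 7-11 band.
Grid: Level 7-11 × Category 1 = 180-330 days.
Probation check: level 11 ≤ 12 and category 1 ≤ 4 → eligible.

Yes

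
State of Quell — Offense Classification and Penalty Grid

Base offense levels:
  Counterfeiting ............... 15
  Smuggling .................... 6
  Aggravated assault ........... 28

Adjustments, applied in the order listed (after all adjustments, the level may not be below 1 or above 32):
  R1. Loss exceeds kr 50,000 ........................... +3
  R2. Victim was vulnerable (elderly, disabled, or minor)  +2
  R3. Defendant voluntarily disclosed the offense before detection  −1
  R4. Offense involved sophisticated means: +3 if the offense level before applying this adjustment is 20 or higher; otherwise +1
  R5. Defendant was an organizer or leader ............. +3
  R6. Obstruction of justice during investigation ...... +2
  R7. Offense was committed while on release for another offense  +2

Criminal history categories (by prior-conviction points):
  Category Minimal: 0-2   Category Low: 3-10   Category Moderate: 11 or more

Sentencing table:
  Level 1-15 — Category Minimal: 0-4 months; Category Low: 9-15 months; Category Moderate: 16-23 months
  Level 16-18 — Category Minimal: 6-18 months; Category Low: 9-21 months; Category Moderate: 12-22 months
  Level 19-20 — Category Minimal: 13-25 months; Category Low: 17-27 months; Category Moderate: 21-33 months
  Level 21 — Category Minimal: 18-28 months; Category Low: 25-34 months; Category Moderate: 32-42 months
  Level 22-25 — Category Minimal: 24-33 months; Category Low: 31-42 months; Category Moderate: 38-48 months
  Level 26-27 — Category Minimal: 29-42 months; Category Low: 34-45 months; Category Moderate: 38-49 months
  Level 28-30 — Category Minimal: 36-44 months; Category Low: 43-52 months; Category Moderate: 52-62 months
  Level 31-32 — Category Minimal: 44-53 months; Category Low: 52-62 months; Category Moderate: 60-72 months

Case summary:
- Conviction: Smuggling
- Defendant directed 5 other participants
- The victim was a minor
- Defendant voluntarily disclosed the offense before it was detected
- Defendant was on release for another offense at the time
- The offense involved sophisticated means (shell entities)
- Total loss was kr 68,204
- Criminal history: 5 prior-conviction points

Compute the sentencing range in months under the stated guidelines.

9-21 months

Base offense level for smuggling: 6.
R1 applies: 6 + 3 = 9.
R2 applies: 9 + 2 = 11.
R3 applies: 11 − 1 = 10.
R4 applies (level before this adjustment is 10 < 20, so +1): 10 + 1 = 11.
R5 applies: 11 + 3 = 14.
R7 applies: 14 + 2 = 16.
Final offense level: 16.
Criminal history: 5 prior points → Category Low (3-10).
Level 16 falls in the 16-18 band.
Grid: Level 16-18 × Category Low = 9-21 months.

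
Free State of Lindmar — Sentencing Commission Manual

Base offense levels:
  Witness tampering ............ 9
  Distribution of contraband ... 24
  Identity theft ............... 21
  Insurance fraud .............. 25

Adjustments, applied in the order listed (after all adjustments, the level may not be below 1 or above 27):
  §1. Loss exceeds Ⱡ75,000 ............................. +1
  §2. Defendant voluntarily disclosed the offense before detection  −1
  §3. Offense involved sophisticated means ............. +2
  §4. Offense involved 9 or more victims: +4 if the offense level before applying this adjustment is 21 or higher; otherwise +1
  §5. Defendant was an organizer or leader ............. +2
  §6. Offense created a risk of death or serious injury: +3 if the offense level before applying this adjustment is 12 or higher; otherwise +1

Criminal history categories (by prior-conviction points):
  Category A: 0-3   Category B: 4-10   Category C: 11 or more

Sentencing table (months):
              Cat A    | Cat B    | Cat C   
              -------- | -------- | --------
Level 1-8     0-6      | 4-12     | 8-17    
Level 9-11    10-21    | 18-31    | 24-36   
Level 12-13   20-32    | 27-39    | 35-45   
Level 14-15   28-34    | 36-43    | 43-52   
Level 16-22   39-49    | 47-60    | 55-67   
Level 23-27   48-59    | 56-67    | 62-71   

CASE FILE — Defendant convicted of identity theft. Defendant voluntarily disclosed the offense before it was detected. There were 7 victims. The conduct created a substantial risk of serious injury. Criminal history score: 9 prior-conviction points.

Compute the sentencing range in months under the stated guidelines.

Base offense level for identity theft: 21.
§1 does not apply.
§2 applies: 21 − 1 = 20.
§6 applies (level before this adjustment is 20 ≥ 12, so +3): 20 + 3 = 23.
Final offense level: 23.
Criminal history: 9 prior points → Category B (4-10).
Level 23 falls in the 23-27 band.
Grid: Level 23-27 × Category B = 56-67 months.

56-67 months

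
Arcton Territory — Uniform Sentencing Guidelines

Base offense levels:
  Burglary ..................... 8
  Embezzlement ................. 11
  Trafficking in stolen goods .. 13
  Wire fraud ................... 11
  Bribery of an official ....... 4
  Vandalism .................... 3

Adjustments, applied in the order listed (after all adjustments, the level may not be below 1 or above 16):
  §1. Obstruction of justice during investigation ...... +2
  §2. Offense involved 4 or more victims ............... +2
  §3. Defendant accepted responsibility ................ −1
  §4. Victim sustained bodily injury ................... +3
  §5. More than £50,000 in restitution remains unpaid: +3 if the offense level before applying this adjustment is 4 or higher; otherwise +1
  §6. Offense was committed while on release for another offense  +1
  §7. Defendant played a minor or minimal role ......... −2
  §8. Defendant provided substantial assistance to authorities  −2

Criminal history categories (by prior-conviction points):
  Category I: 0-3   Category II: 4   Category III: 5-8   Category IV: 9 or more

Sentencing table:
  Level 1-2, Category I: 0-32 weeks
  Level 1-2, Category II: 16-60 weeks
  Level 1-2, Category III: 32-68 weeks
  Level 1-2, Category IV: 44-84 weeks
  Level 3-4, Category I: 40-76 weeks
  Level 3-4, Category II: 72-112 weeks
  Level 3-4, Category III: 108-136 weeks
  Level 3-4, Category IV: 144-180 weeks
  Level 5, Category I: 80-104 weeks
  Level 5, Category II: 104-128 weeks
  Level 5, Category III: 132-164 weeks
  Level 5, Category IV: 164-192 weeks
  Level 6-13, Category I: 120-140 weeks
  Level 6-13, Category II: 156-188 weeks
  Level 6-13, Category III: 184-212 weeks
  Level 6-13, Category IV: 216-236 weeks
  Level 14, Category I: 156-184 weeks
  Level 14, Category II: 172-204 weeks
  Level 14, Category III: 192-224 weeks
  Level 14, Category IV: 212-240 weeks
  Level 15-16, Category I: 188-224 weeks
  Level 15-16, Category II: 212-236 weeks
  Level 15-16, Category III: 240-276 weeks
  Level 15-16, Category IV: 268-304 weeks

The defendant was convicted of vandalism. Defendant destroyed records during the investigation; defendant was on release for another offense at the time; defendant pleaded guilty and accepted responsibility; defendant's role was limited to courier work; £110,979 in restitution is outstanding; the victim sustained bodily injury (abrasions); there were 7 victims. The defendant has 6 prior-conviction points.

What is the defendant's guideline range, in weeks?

184-212 weeks

Base offense level for vandalism: 3.
§1 applies: 3 + 2 = 5.
§2 applies: 5 + 2 = 7.
§3 applies: 7 − 1 = 6.
§4 applies: 6 + 3 = 9.
§5 applies (level before this adjustment is 9 ≥ 4, so +3): 9 + 3 = 12.
§6 applies: 12 + 1 = 13.
§7 applies: 13 − 2 = 11.
§8 does not apply.
Final offense level: 11.
Criminal history: 6 prior points → Category III (5-8).
Level 11 falls in the 6-13 band.
Grid: Level 6-13 × Category III = 184-212 weeks.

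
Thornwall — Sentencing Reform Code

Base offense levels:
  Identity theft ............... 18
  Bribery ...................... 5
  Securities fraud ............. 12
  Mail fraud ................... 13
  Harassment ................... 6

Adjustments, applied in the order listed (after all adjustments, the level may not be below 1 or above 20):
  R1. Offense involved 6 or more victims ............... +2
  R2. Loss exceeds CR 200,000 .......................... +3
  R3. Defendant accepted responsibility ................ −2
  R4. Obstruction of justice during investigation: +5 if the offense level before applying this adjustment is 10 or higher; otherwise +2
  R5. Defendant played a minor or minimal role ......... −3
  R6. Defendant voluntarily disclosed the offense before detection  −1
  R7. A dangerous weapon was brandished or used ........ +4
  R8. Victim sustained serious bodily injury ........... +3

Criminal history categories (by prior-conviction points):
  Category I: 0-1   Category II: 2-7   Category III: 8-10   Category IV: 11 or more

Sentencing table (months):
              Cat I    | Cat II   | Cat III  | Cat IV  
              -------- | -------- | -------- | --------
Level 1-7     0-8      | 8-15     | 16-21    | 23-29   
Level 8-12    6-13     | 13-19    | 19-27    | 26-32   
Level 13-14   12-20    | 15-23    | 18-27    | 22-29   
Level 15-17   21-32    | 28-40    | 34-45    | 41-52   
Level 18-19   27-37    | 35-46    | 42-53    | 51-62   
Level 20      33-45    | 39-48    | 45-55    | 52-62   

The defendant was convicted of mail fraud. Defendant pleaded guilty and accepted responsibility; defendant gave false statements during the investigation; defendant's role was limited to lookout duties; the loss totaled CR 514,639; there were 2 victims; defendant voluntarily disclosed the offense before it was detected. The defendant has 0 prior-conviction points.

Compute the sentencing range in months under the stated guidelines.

21-32 months

Base offense level for mail fraud: 13.
R1 does not apply.
R2 applies: 13 + 3 = 16.
R3 applies: 16 − 2 = 14.
R4 applies (level before this adjustment is 14 ≥ 10, so +5): 14 + 5 = 19.
R5 applies: 19 − 3 = 16.
R6 applies: 16 − 1 = 15.
Final offense level: 15.
Criminal history: 0 prior points → Category I (0-1).
Level 15 falls in the 15-17 band.
Grid: Level 15-17 × Category I = 21-32 months.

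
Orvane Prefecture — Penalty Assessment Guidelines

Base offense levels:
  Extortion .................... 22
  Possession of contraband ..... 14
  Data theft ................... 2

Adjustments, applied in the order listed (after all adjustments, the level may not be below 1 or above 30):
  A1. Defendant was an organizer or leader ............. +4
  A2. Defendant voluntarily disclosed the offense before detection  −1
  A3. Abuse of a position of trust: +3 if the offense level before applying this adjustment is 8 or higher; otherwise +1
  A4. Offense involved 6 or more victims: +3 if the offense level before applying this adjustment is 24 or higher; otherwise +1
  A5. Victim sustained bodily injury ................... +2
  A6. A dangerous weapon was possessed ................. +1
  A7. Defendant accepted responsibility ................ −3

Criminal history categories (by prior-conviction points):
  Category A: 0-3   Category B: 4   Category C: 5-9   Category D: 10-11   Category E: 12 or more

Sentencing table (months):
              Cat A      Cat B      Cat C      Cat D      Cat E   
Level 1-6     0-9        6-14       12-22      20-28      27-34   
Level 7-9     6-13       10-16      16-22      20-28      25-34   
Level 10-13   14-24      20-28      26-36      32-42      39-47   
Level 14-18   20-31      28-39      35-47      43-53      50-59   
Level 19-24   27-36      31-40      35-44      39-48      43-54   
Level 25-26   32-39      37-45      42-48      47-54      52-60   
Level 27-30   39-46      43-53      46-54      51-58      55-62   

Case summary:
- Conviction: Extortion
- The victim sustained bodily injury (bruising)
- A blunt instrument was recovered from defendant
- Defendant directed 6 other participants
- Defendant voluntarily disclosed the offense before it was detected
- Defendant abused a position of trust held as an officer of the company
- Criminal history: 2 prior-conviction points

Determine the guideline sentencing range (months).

39-46 months

Base offense level for extortion: 22.
A1 applies: 22 + 4 = 26.
A2 applies: 26 − 1 = 25.
A3 applies (level before this adjustment is 25 ≥ 8, so +3): 25 + 3 = 28.
A5 applies: 28 + 2 = 30.
A6 applies: 30 + 1 = 31.
A7 does not apply.
Level 31 exceeds the maximum of 30; capped at 30.
Final offense level: 30.
Criminal history: 2 prior points → Category A (0-3).
Level 30 falls in the 27-30 band.
Grid: Level 27-30 × Category A = 39-46 months.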